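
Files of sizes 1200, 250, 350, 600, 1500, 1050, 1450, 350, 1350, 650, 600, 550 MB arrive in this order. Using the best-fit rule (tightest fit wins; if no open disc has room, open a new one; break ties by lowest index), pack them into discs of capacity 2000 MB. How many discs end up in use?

  1200 → disc 1 (new)  [load 1200/2000]
  250 → disc 1  [load 1450/2000]
  350 → disc 1  [load 1800/2000]
  600 → disc 2 (new)  [load 600/2000]
  1500 → disc 3 (new)  [load 1500/2000]
  1050 → disc 2  [load 1650/2000]
  1450 → disc 4 (new)  [load 1450/2000]
  350 → disc 2  [load 2000/2000]
  1350 → disc 5 (new)  [load 1350/2000]
  650 → disc 5  [load 2000/2000]
  600 → disc 6 (new)  [load 600/2000]
  550 → disc 4  [load 2000/2000]
6 discs opened.

6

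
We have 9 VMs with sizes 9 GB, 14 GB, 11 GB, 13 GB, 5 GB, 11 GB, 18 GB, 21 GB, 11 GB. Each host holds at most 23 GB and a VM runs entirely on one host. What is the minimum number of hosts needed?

6

Total = 21 + 18 + 14 + 13 + 11 + 11 + 11 + 9 + 5 = 113 GB.
Lower bound: ⌈113/23⌉ = 5 hosts.
A packing using 6 hosts:
  host 1: 21 = 21
  host 2: 18 + 5 = 23
  host 3: 14 + 9 = 23
  host 4: 13 = 13
  host 5: 11 + 11 = 22
  host 6: 11 = 11
No arrangement into 5 hosts stays within capacity, so 6 is optimal.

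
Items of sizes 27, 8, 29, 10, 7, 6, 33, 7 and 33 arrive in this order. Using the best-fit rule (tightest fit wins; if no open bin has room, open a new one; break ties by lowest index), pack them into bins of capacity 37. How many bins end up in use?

5

  27 → bin 1 (new)  [load 27/37]
  8 → bin 1  [load 35/37]
  29 → bin 2 (new)  [load 29/37]
  10 → bin 3 (new)  [load 10/37]
  7 → bin 2  [load 36/37]
  6 → bin 3  [load 16/37]
  33 → bin 4 (new)  [load 33/37]
  7 → bin 3  [load 23/37]
  33 → bin 5 (new)  [load 33/37]
5 bins opened.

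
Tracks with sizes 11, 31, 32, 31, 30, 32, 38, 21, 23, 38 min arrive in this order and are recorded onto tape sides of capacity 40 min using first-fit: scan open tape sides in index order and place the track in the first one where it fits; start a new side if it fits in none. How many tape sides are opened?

9

  11 → side 1 (new)  [load 11/40]
  31 → side 2 (new)  [load 31/40]
  32 → side 3 (new)  [load 32/40]
  31 → side 4 (new)  [load 31/40]
  30 → side 5 (new)  [load 30/40]
  32 → side 6 (new)  [load 32/40]
  38 → side 7 (new)  [load 38/40]
  21 → side 1  [load 32/40]
  23 → side 8 (new)  [load 23/40]
  38 → side 9 (new)  [load 38/40]
9 tape sides opened.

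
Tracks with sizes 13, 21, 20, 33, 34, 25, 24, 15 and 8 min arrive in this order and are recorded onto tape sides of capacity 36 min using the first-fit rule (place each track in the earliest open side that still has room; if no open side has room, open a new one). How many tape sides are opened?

6

  13 → side 1 (new)  [load 13/36]
  21 → side 1  [load 34/36]
  20 → side 2 (new)  [load 20/36]
  33 → side 3 (new)  [load 33/36]
  34 → side 4 (new)  [load 34/36]
  25 → side 5 (new)  [load 25/36]
  24 → side 6 (new)  [load 24/36]
  15 → side 2  [load 35/36]
  8 → side 5  [load 33/36]
6 tape sides opened.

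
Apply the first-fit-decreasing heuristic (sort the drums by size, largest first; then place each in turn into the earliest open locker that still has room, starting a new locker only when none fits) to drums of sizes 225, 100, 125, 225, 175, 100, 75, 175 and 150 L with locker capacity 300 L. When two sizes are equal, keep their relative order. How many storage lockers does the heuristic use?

Sorted descending: 225, 225, 175, 175, 150, 125, 100, 100, 75.
  225 → locker 1 (new)  [load 225/300]
  225 → locker 2 (new)  [load 225/300]
  175 → locker 3 (new)  [load 175/300]
  175 → locker 4 (new)  [load 175/300]
  150 → locker 5 (new)  [load 150/300]
  125 → locker 3  [load 300/300]
  100 → locker 4  [load 275/300]
  100 → locker 5  [load 250/300]
  75 → locker 1  [load 300/300]
5 storage lockers opened.

5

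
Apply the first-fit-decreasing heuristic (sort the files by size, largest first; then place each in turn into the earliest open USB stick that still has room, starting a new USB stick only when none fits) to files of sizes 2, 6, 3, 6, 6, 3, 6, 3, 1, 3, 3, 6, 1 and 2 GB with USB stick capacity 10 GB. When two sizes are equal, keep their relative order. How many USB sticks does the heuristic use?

6

Sorted descending: 6, 6, 6, 6, 6, 3, 3, 3, 3, 3, 2, 2, 1, 1.
  6 → USB stick 1 (new)  [load 6/10]
  6 → USB stick 2 (new)  [load 6/10]
  6 → USB stick 3 (new)  [load 6/10]
  6 → USB stick 4 (new)  [load 6/10]
  6 → USB stick 5 (new)  [load 6/10]
  3 → USB stick 1  [load 9/10]
  3 → USB stick 2  [load 9/10]
  3 → USB stick 3  [load 9/10]
  3 → USB stick 4  [load 9/10]
  3 → USB stick 5  [load 9/10]
  2 → USB stick 6 (new)  [load 2/10]
  2 → USB stick 6  [load 4/10]
  1 → USB stick 1  [load 10/10]
  1 → USB stick 2  [load 10/10]
6 USB sticks opened.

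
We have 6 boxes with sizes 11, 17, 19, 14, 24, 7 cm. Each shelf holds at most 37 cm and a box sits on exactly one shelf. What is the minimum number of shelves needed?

Total = 24 + 19 + 17 + 14 + 11 + 7 = 92 cm.
Lower bound: ⌈92/37⌉ = 3 shelves.
A packing using 3 shelves:
  shelf 1: 24 + 11 = 35
  shelf 2: 19 + 17 = 36
  shelf 3: 14 + 7 = 21
This matches the lower bound, so 3 is optimal.

3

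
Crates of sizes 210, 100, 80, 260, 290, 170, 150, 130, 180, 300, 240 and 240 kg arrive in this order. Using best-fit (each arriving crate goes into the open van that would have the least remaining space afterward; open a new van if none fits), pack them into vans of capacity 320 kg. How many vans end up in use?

9

  210 → van 1 (new)  [load 210/320]
  100 → van 1  [load 310/320]
  80 → van 2 (new)  [load 80/320]
  260 → van 3 (new)  [load 260/320]
  290 → van 4 (new)  [load 290/320]
  170 → van 2  [load 250/320]
  150 → van 5 (new)  [load 150/320]
  130 → van 5  [load 280/320]
  180 → van 6 (new)  [load 180/320]
  300 → van 7 (new)  [load 300/320]
  240 → van 8 (new)  [load 240/320]
  240 → van 9 (new)  [load 240/320]
9 vans opened.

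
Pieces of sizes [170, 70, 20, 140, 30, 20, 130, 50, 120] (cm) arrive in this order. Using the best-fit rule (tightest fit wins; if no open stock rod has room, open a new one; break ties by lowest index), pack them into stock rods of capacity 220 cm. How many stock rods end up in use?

4

  170 → stock rod 1 (new)  [load 170/220]
  70 → stock rod 2 (new)  [load 70/220]
  20 → stock rod 1  [load 190/220]
  140 → stock rod 2  [load 210/220]
  30 → stock rod 1  [load 220/220]
  20 → stock rod 3 (new)  [load 20/220]
  130 → stock rod 3  [load 150/220]
  50 → stock rod 3  [load 200/220]
  120 → stock rod 4 (new)  [load 120/220]
4 stock rods opened.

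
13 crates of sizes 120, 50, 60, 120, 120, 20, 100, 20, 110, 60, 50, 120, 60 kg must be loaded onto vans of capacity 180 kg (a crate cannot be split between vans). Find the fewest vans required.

6

Total = 120 + 120 + 120 + 120 + 110 + 100 + 60 + 60 + 60 + 50 + 50 + 20 + 20 = 1010 kg.
Lower bound: ⌈1010/180⌉ = 6 vans.
A packing using 6 vans:
  van 1: 120 + 60 = 180
  van 2: 120 + 60 = 180
  van 3: 120 + 60 = 180
  van 4: 120 + 50 = 170
  van 5: 110 + 50 + 20 = 180
  van 6: 100 + 20 = 120
This matches the lower bound, so 6 is optimal.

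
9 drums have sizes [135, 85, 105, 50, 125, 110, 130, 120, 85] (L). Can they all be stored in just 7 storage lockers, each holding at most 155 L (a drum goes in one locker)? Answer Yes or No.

No

Total = 945 L; ⌈945/155⌉ = 7.
8 drums each exceed half the capacity and cannot share a locker, forcing at least 8 storage lockers.
At least 8 storage lockers are required, but only 7 are allowed.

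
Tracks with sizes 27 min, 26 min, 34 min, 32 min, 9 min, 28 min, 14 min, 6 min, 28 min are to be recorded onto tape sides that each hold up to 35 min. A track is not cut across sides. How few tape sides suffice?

Total = 34 + 32 + 28 + 28 + 27 + 26 + 14 + 9 + 6 = 204 min.
Lower bound: ⌈204/35⌉ = 6 tape sides.
A packing using 7 tape sides:
  side 1: 34 = 34
  side 2: 32 = 32
  side 3: 28 + 6 = 34
  side 4: 28 = 28
  side 5: 27 = 27
  side 6: 26 + 9 = 35
  side 7: 14 = 14
No arrangement into 6 tape sides stays within capacity, so 7 is optimal.

7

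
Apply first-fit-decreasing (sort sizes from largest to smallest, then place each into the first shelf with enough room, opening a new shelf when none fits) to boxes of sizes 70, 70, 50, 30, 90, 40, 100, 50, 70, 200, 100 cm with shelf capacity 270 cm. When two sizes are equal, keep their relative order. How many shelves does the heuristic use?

4

Sorted descending: 200, 100, 100, 90, 70, 70, 70, 50, 50, 40, 30.
  200 → shelf 1 (new)  [load 200/270]
  100 → shelf 2 (new)  [load 100/270]
  100 → shelf 2  [load 200/270]
  90 → shelf 3 (new)  [load 90/270]
  70 → shelf 1  [load 270/270]
  70 → shelf 2  [load 270/270]
  70 → shelf 3  [load 160/270]
  50 → shelf 3  [load 210/270]
  50 → shelf 3  [load 260/270]
  40 → shelf 4 (new)  [load 40/270]
  30 → shelf 4  [load 70/270]
4 shelves opened.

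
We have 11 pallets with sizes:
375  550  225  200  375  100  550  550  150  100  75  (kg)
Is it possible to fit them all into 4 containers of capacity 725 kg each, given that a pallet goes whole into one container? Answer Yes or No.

No

Total = 3250 kg; ⌈3250/725⌉ = 5.
At least 5 containers are required, but only 4 are allowed.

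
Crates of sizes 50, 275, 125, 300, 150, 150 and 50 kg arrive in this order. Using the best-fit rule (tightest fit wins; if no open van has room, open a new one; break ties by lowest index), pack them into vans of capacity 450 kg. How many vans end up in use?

3

  50 → van 1 (new)  [load 50/450]
  275 → van 1  [load 325/450]
  125 → van 1  [load 450/450]
  300 → van 2 (new)  [load 300/450]
  150 → van 2  [load 450/450]
  150 → van 3 (new)  [load 150/450]
  50 → van 3  [load 200/450]
3 vans opened.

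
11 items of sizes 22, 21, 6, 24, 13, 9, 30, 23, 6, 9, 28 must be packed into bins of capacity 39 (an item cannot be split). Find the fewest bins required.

Total = 30 + 28 + 24 + 23 + 22 + 21 + 13 + 9 + 9 + 6 + 6 = 191.
Lower bound: ⌈191/39⌉ = 5 bins.
Also, 6 items each exceed 39/2, and no two of those can share a bin, so at least 6 bins are needed.
A packing using 6 bins:
  bin 1: 30 + 9 = 39
  bin 2: 28 + 9 = 37
  bin 3: 24 + 13 = 37
  bin 4: 23 + 6 + 6 = 35
  bin 5: 22 = 22
  bin 6: 21 = 21
This matches the lower bound, so 6 is optimal.

6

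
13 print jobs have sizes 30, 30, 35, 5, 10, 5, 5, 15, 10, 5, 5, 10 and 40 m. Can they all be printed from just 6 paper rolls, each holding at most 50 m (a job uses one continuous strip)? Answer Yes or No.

Yes

A valid assignment using 5 paper rolls:
  roll 1: 40 + 10 = 50
  roll 2: 35 + 15 = 50
  roll 3: 30 + 10 + 10 = 50
  roll 4: 30 + 5 + 5 + 5 + 5 = 50
  roll 5: 5 = 5
That uses only 5 ≤ 6, so 6 paper rolls are enough.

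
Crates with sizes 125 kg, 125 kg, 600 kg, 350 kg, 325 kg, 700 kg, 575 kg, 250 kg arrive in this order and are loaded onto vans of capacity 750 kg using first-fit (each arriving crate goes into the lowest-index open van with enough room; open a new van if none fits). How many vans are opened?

  125 → van 1 (new)  [load 125/750]
  125 → van 1  [load 250/750]
  600 → van 2 (new)  [load 600/750]
  350 → van 1  [load 600/750]
  325 → van 3 (new)  [load 325/750]
  700 → van 4 (new)  [load 700/750]
  575 → van 5 (new)  [load 575/750]
  250 → van 3  [load 575/750]
5 vans opened.

5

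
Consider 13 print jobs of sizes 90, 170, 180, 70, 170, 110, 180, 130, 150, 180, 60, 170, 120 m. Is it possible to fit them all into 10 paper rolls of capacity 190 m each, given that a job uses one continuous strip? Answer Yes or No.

No

Total = 1780 m; ⌈1780/190⌉ = 10.
The bound of 10 does not rule out 10, but exhaustive search shows no assignment into 10 paper rolls of capacity 190 m exists — the minimum is 11.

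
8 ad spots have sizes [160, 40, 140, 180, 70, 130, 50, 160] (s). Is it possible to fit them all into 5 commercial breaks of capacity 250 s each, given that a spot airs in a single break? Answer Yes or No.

Yes

A valid assignment using 5 commercial breaks:
  break 1: 180 + 70 = 250
  break 2: 160 + 50 + 40 = 250
  break 3: 160 = 160
  break 4: 140 = 140
  break 5: 130 = 130
Every load is within 250 s, so 5 commercial breaks suffice.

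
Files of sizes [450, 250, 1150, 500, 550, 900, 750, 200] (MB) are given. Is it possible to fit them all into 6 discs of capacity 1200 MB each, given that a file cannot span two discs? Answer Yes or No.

A valid assignment using 5 discs:
  disc 1: 1150 = 1150
  disc 2: 900 + 250 = 1150
  disc 3: 750 + 450 = 1200
  disc 4: 550 + 500 = 1050
  disc 5: 200 = 200
That uses only 5 ≤ 6, so 6 discs are enough.

Yes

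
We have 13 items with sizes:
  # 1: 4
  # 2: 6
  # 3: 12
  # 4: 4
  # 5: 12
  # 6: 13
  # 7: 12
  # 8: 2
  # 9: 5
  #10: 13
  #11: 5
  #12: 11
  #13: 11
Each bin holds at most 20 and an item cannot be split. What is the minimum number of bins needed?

Total = 13 + 13 + 12 + 12 + 12 + 11 + 11 + 6 + 5 + 5 + 4 + 4 + 2 = 110.
Lower bound: ⌈110/20⌉ = 6 bins.
Also, 7 items each exceed 10, and no two of those can share a bin, so at least 7 bins are needed.
A packing using 7 bins:
  bin 1: 13 + 6 = 19
  bin 2: 13 + 5 + 2 = 20
  bin 3: 12 + 5 = 17
  bin 4: 12 + 4 + 4 = 20
  bin 5: 12 = 12
  bin 6: 11 = 11
  bin 7: 11 = 11
This matches the lower bound, so 7 is optimal.

7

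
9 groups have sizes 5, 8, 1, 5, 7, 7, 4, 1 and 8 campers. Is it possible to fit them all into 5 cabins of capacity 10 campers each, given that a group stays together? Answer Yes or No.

No

Total = 46 campers; ⌈46/10⌉ = 5.
The bound of 5 does not rule out 5, but exhaustive search shows no assignment into 5 cabins of capacity 10 campers exists — the minimum is 6.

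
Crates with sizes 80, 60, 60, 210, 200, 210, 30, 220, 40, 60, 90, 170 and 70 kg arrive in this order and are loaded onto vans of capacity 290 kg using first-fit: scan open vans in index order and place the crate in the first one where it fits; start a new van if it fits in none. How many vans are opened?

6

  80 → van 1 (new)  [load 80/290]
  60 → van 1  [load 140/290]
  60 → van 1  [load 200/290]
  210 → van 2 (new)  [load 210/290]
  200 → van 3 (new)  [load 200/290]
  210 → van 4 (new)  [load 210/290]
  30 → van 1  [load 230/290]
  220 → van 5 (new)  [load 220/290]
  40 → van 1  [load 270/290]
  60 → van 2  [load 270/290]
  90 → van 3  [load 290/290]
  170 → van 6 (new)  [load 170/290]
  70 → van 4  [load 280/290]
6 vans opened.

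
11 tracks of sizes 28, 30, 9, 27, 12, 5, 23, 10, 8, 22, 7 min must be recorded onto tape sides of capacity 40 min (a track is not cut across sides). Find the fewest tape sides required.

5

Total = 30 + 28 + 27 + 23 + 22 + 12 + 10 + 9 + 8 + 7 + 5 = 181 min.
Lower bound: ⌈181/40⌉ = 5 tape sides.
A packing using 5 tape sides:
  side 1: 30 + 10 = 40
  side 2: 28 + 12 = 40
  side 3: 27 + 9 = 36
  side 4: 23 + 8 + 7 = 38
  side 5: 22 + 5 = 27
This matches the lower bound, so 5 is optimal.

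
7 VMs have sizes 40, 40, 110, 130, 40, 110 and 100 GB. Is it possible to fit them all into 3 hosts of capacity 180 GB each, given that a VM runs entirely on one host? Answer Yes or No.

No

Total = 570 GB; ⌈570/180⌉ = 4.
At least 4 hosts are required, but only 3 are allowed.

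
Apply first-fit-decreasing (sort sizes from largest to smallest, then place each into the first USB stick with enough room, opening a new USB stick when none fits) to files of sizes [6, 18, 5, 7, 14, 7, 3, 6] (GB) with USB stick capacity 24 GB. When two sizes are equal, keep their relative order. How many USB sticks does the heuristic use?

3

Sorted descending: 18, 14, 7, 7, 6, 6, 5, 3.
  18 → USB stick 1 (new)  [load 18/24]
  14 → USB stick 2 (new)  [load 14/24]
  7 → USB stick 2  [load 21/24]
  7 → USB stick 3 (new)  [load 7/24]
  6 → USB stick 1  [load 24/24]
  6 → USB stick 3  [load 13/24]
  5 → USB stick 3  [load 18/24]
  3 → USB stick 2  [load 24/24]
3 USB sticks opened.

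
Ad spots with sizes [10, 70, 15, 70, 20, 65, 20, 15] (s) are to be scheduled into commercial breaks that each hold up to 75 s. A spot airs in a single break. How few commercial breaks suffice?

4

Total = 70 + 70 + 65 + 20 + 20 + 15 + 15 + 10 = 285 s.
Lower bound: ⌈285/75⌉ = 4 commercial breaks.
A packing using 4 commercial breaks:
  break 1: 70 = 70
  break 2: 70 = 70
  break 3: 65 + 10 = 75
  break 4: 20 + 20 + 15 + 15 = 70
This matches the lower bound, so 4 is optimal.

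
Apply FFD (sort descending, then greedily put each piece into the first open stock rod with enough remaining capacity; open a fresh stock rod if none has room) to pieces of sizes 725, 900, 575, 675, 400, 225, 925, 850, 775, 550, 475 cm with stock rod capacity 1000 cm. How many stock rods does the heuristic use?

Sorted descending: 925, 900, 850, 775, 725, 675, 575, 550, 475, 400, 225.
  925 → stock rod 1 (new)  [load 925/1000]
  900 → stock rod 2 (new)  [load 900/1000]
  850 → stock rod 3 (new)  [load 850/1000]
  775 → stock rod 4 (new)  [load 775/1000]
  725 → stock rod 5 (new)  [load 725/1000]
  675 → stock rod 6 (new)  [load 675/1000]
  575 → stock rod 7 (new)  [load 575/1000]
  550 → stock rod 8 (new)  [load 550/1000]
  475 → stock rod 9 (new)  [load 475/1000]
  400 → stock rod 7  [load 975/1000]
  225 → stock rod 4  [load 1000/1000]
9 stock rods opened.

9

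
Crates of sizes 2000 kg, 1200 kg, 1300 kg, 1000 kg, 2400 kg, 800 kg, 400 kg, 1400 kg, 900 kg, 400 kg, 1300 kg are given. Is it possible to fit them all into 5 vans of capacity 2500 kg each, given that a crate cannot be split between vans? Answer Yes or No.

Total = 13100 kg; ⌈13100/2500⌉ = 6.
At least 6 vans are required, but only 5 are allowed.

No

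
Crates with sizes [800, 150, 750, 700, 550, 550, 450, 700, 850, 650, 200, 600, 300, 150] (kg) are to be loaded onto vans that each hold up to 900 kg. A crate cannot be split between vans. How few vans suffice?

10

Total = 850 + 800 + 750 + 700 + 700 + 650 + 600 + 550 + 550 + 450 + 300 + 200 + 150 + 150 = 7400 kg.
Lower bound: ⌈7400/900⌉ = 9 vans.
A packing using 10 vans:
  van 1: 850 = 850
  van 2: 800 = 800
  van 3: 750 + 150 = 900
  van 4: 700 + 200 = 900
  van 5: 700 + 150 = 850
  van 6: 650 = 650
  van 7: 600 + 300 = 900
  van 8: 550 = 550
  van 9: 550 = 550
  van 10: 450 = 450
No arrangement into 9 vans stays within capacity, so 10 is optimal.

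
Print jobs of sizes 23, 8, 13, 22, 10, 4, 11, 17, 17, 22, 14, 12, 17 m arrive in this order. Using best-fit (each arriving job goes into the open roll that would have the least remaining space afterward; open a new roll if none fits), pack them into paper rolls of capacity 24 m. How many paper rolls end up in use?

10

  23 → roll 1 (new)  [load 23/24]
  8 → roll 2 (new)  [load 8/24]
  13 → roll 2  [load 21/24]
  22 → roll 3 (new)  [load 22/24]
  10 → roll 4 (new)  [load 10/24]
  4 → roll 4  [load 14/24]
  11 → roll 5 (new)  [load 11/24]
  17 → roll 6 (new)  [load 17/24]
  17 → roll 7 (new)  [load 17/24]
  22 → roll 8 (new)  [load 22/24]
  14 → roll 9 (new)  [load 14/24]
  12 → roll 5  [load 23/24]
  17 → roll 10 (new)  [load 17/24]
10 paper rolls opened.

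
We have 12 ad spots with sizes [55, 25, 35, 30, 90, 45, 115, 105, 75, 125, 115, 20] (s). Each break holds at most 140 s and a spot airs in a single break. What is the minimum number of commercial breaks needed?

Total = 125 + 115 + 115 + 105 + 90 + 75 + 55 + 45 + 35 + 30 + 25 + 20 = 835 s.
Lower bound: ⌈835/140⌉ = 6 commercial breaks.
A packing using 7 commercial breaks:
  break 1: 125 = 125
  break 2: 115 + 25 = 140
  break 3: 115 + 20 = 135
  break 4: 105 + 35 = 140
  break 5: 90 + 45 = 135
  break 6: 75 + 55 = 130
  break 7: 30 = 30
No arrangement into 6 commercial breaks stays within capacity, so 7 is optimal.

7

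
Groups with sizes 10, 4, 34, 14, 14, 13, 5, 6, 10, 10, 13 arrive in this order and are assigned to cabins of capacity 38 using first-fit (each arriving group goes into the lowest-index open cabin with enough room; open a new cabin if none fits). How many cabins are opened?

4

  10 → cabin 1 (new)  [load 10/38]
  4 → cabin 1  [load 14/38]
  34 → cabin 2 (new)  [load 34/38]
  14 → cabin 1  [load 28/38]
  14 → cabin 3 (new)  [load 14/38]
  13 → cabin 3  [load 27/38]
  5 → cabin 1  [load 33/38]
  6 → cabin 3  [load 33/38]
  10 → cabin 4 (new)  [load 10/38]
  10 → cabin 4  [load 20/38]
  13 → cabin 4  [load 33/38]
4 cabins opened.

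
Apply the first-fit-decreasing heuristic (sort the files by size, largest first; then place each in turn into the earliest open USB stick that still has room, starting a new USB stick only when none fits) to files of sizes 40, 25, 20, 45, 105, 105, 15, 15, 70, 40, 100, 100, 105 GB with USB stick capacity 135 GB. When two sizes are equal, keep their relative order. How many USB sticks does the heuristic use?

Sorted descending: 105, 105, 105, 100, 100, 70, 45, 40, 40, 25, 20, 15, 15.
  105 → USB stick 1 (new)  [load 105/135]
  105 → USB stick 2 (new)  [load 105/135]
  105 → USB stick 3 (new)  [load 105/135]
  100 → USB stick 4 (new)  [load 100/135]
  100 → USB stick 5 (new)  [load 100/135]
  70 → USB stick 6 (new)  [load 70/135]
  45 → USB stick 6  [load 115/135]
  40 → USB stick 7 (new)  [load 40/135]
  40 → USB stick 7  [load 80/135]
  25 → USB stick 1  [load 130/135]
  20 → USB stick 2  [load 125/135]
  15 → USB stick 3  [load 120/135]
  15 → USB stick 3  [load 135/135]
7 USB sticks opened.

7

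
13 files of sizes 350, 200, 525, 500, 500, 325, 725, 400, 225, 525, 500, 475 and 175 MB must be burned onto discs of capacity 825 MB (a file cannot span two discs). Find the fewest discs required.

Total = 725 + 525 + 525 + 500 + 500 + 500 + 475 + 400 + 350 + 325 + 225 + 200 + 175 = 5425 MB.
Lower bound: ⌈5425/825⌉ = 7 discs.
A packing using 8 discs:
  disc 1: 725 = 725
  disc 2: 525 + 225 = 750
  disc 3: 525 + 200 = 725
  disc 4: 500 + 325 = 825
  disc 5: 500 + 175 = 675
  disc 6: 500 = 500
  disc 7: 475 + 350 = 825
  disc 8: 400 = 400
No arrangement into 7 discs stays within capacity, so 8 is optimal.

8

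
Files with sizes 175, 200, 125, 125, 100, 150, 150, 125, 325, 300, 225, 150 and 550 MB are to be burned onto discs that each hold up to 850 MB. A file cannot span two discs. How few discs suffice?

Total = 550 + 325 + 300 + 225 + 200 + 175 + 150 + 150 + 150 + 125 + 125 + 125 + 100 = 2700 MB.
Lower bound: ⌈2700/850⌉ = 4 discs.
A packing using 4 discs:
  disc 1: 550 + 300 = 850
  disc 2: 325 + 225 + 200 + 100 = 850
  disc 3: 175 + 150 + 150 + 150 + 125 = 750
  disc 4: 125 + 125 = 250
This matches the lower bound, so 4 is optimal.

4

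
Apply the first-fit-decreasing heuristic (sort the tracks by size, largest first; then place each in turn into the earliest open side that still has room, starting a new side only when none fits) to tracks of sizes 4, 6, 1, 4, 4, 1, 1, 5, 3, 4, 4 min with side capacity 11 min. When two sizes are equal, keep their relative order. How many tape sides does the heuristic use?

Sorted descending: 6, 5, 4, 4, 4, 4, 4, 3, 1, 1, 1.
  6 → side 1 (new)  [load 6/11]
  5 → side 1  [load 11/11]
  4 → side 2 (new)  [load 4/11]
  4 → side 2  [load 8/11]
  4 → side 3 (new)  [load 4/11]
  4 → side 3  [load 8/11]
  4 → side 4 (new)  [load 4/11]
  3 → side 2  [load 11/11]
  1 → side 3  [load 9/11]
  1 → side 3  [load 10/11]
  1 → side 3  [load 11/11]
4 tape sides opened.

4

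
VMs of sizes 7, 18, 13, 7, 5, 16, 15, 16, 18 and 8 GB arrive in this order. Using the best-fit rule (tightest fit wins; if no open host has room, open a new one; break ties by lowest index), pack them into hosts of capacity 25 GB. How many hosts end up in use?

  7 → host 1 (new)  [load 7/25]
  18 → host 1  [load 25/25]
  13 → host 2 (new)  [load 13/25]
  7 → host 2  [load 20/25]
  5 → host 2  [load 25/25]
  16 → host 3 (new)  [load 16/25]
  15 → host 4 (new)  [load 15/25]
  16 → host 5 (new)  [load 16/25]
  18 → host 6 (new)  [load 18/25]
  8 → host 3  [load 24/25]
6 hosts opened.

6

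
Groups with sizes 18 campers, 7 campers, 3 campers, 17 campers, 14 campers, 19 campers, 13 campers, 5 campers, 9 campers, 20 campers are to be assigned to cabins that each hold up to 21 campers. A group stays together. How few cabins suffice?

7

Total = 20 + 19 + 18 + 17 + 14 + 13 + 9 + 7 + 5 + 3 = 125 campers.
Lower bound: ⌈125/21⌉ = 6 cabins.
A packing using 7 cabins:
  cabin 1: 20 = 20
  cabin 2: 19 = 19
  cabin 3: 18 + 3 = 21
  cabin 4: 17 = 17
  cabin 5: 14 + 7 = 21
  cabin 6: 13 + 5 = 18
  cabin 7: 9 = 9
No arrangement into 6 cabins stays within capacity, so 7 is optimal.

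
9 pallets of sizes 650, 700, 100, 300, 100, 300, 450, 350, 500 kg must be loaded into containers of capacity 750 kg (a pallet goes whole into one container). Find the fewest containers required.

Total = 700 + 650 + 500 + 450 + 350 + 300 + 300 + 100 + 100 = 3450 kg.
Lower bound: ⌈3450/750⌉ = 5 containers.
A packing using 5 containers:
  container 1: 700 = 700
  container 2: 650 + 100 = 750
  container 3: 500 + 100 = 600
  container 4: 450 + 300 = 750
  container 5: 350 + 300 = 650
This matches the lower bound, so 5 is optimal.

5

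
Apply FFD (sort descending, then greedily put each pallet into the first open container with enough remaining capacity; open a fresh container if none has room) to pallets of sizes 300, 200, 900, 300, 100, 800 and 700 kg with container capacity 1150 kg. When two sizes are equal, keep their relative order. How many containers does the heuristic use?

Sorted descending: 900, 800, 700, 300, 300, 200, 100.
  900 → container 1 (new)  [load 900/1150]
  800 → container 2 (new)  [load 800/1150]
  700 → container 3 (new)  [load 700/1150]
  300 → container 2  [load 1100/1150]
  300 → container 3  [load 1000/1150]
  200 → container 1  [load 1100/1150]
  100 → container 3  [load 1100/1150]
3 containers opened.

3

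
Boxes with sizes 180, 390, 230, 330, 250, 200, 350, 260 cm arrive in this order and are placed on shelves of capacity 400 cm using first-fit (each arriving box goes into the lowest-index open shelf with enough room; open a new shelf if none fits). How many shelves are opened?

  180 → shelf 1 (new)  [load 180/400]
  390 → shelf 2 (new)  [load 390/400]
  230 → shelf 3 (new)  [load 230/400]
  330 → shelf 4 (new)  [load 330/400]
  250 → shelf 5 (new)  [load 250/400]
  200 → shelf 1  [load 380/400]
  350 → shelf 6 (new)  [load 350/400]
  260 → shelf 7 (new)  [load 260/400]
7 shelves opened.

7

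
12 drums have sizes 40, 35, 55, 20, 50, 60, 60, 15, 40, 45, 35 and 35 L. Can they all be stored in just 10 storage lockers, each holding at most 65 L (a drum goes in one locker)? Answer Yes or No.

Yes

A valid assignment using 10 storage lockers:
  locker 1: 60 = 60
  locker 2: 60 = 60
  locker 3: 55 = 55
  locker 4: 50 + 15 = 65
  locker 5: 45 + 20 = 65
  locker 6: 40 = 40
  locker 7: 40 = 40
  locker 8: 35 = 35
  locker 9: 35 = 35
  locker 10: 35 = 35
Every load is within 65 L, so 10 storage lockers suffice.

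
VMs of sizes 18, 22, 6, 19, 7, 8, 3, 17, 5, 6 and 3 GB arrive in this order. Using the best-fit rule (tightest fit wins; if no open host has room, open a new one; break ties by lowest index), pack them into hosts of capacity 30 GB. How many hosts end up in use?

  18 → host 1 (new)  [load 18/30]
  22 → host 2 (new)  [load 22/30]
  6 → host 2  [load 28/30]
  19 → host 3 (new)  [load 19/30]
  7 → host 3  [load 26/30]
  8 → host 1  [load 26/30]
  3 → host 1  [load 29/30]
  17 → host 4 (new)  [load 17/30]
  5 → host 4  [load 22/30]
  6 → host 4  [load 28/30]
  3 → host 3  [load 29/30]
4 hosts opened.

4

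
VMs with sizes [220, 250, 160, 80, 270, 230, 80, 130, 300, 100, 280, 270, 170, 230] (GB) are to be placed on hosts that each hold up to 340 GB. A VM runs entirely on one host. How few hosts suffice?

10

Total = 300 + 280 + 270 + 270 + 250 + 230 + 230 + 220 + 170 + 160 + 130 + 100 + 80 + 80 = 2770 GB.
Lower bound: ⌈2770/340⌉ = 9 hosts.
A packing using 10 hosts:
  host 1: 300 = 300
  host 2: 280 = 280
  host 3: 270 = 270
  host 4: 270 = 270
  host 5: 250 + 80 = 330
  host 6: 230 + 100 = 330
  host 7: 230 + 80 = 310
  host 8: 220 = 220
  host 9: 170 + 160 = 330
  host 10: 130 = 130
No arrangement into 9 hosts stays within capacity, so 10 is optimal.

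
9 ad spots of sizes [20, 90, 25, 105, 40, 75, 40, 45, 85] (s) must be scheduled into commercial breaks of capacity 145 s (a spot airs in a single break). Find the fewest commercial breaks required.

Total = 105 + 90 + 85 + 75 + 45 + 40 + 40 + 25 + 20 = 525 s.
Lower bound: ⌈525/145⌉ = 4 commercial breaks.
A packing using 4 commercial breaks:
  break 1: 105 + 40 = 145
  break 2: 90 + 45 = 135
  break 3: 85 + 40 + 20 = 145
  break 4: 75 + 25 = 100
This matches the lower bound, so 4 is optimal.

4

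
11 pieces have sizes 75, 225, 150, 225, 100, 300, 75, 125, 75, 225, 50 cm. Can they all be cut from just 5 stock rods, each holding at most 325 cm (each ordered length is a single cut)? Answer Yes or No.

No

Total = 1625 cm; ⌈1625/325⌉ = 5.
The bound of 5 does not rule out 5, but exhaustive search shows no assignment into 5 stock rods of capacity 325 cm exists — the minimum is 6.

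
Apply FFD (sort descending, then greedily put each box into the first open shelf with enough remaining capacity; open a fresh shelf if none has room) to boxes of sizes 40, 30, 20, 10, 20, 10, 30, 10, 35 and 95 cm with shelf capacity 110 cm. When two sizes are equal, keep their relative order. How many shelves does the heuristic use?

Sorted descending: 95, 40, 35, 30, 30, 20, 20, 10, 10, 10.
  95 → shelf 1 (new)  [load 95/110]
  40 → shelf 2 (new)  [load 40/110]
  35 → shelf 2  [load 75/110]
  30 → shelf 2  [load 105/110]
  30 → shelf 3 (new)  [load 30/110]
  20 → shelf 3  [load 50/110]
  20 → shelf 3  [load 70/110]
  10 → shelf 1  [load 105/110]
  10 → shelf 3  [load 80/110]
  10 → shelf 3  [load 90/110]
3 shelves opened.

3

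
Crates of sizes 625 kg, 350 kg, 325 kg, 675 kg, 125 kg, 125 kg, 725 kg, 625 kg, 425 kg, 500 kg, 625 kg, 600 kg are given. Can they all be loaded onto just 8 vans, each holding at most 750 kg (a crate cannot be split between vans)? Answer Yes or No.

Total = 5725 kg; ⌈5725/750⌉ = 8.
The bound of 8 does not rule out 8, but exhaustive search shows no assignment into 8 vans of capacity 750 kg exists — the minimum is 9.

No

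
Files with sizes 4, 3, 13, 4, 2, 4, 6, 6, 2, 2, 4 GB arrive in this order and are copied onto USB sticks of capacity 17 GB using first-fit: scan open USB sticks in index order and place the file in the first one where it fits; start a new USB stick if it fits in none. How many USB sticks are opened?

  4 → USB stick 1 (new)  [load 4/17]
  3 → USB stick 1  [load 7/17]
  13 → USB stick 2 (new)  [load 13/17]
  4 → USB stick 1  [load 11/17]
  2 → USB stick 1  [load 13/17]
  4 → USB stick 1  [load 17/17]
  6 → USB stick 3 (new)  [load 6/17]
  6 → USB stick 3  [load 12/17]
  2 → USB stick 2  [load 15/17]
  2 → USB stick 2  [load 17/17]
  4 → USB stick 3  [load 16/17]
3 USB sticks opened.

3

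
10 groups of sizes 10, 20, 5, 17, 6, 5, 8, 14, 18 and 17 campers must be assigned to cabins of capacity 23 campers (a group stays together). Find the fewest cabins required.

Total = 20 + 18 + 17 + 17 + 14 + 10 + 8 + 6 + 5 + 5 = 120 campers.
Lower bound: ⌈120/23⌉ = 6 cabins.
A packing using 6 cabins:
  cabin 1: 20 = 20
  cabin 2: 18 + 5 = 23
  cabin 3: 17 + 6 = 23
  cabin 4: 17 + 5 = 22
  cabin 5: 14 + 8 = 22
  cabin 6: 10 = 10
This matches the lower bound, so 6 is optimal.

6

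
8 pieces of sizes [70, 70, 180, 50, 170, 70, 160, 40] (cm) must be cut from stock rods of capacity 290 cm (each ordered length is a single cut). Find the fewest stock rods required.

3

Total = 180 + 170 + 160 + 70 + 70 + 70 + 50 + 40 = 810 cm.
Lower bound: ⌈810/290⌉ = 3 stock rods.
A packing using 3 stock rods:
  stock rod 1: 180 + 70 + 40 = 290
  stock rod 2: 170 + 70 + 50 = 290
  stock rod 3: 160 + 70 = 230
This matches the lower bound, so 3 is optimal.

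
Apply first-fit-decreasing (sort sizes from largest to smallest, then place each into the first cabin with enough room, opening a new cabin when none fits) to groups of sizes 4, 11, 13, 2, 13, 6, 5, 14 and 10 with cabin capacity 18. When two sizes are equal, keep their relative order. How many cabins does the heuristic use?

5

Sorted descending: 14, 13, 13, 11, 10, 6, 5, 4, 2.
  14 → cabin 1 (new)  [load 14/18]
  13 → cabin 2 (new)  [load 13/18]
  13 → cabin 3 (new)  [load 13/18]
  11 → cabin 4 (new)  [load 11/18]
  10 → cabin 5 (new)  [load 10/18]
  6 → cabin 4  [load 17/18]
  5 → cabin 2  [load 18/18]
  4 → cabin 1  [load 18/18]
  2 → cabin 3  [load 15/18]
5 cabins opened.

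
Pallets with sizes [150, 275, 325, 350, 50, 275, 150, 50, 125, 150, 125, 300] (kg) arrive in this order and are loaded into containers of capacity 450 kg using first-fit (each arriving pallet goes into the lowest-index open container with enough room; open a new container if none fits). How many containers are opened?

  150 → container 1 (new)  [load 150/450]
  275 → container 1  [load 425/450]
  325 → container 2 (new)  [load 325/450]
  350 → container 3 (new)  [load 350/450]
  50 → container 2  [load 375/450]
  275 → container 4 (new)  [load 275/450]
  150 → container 4  [load 425/450]
  50 → container 2  [load 425/450]
  125 → container 5 (new)  [load 125/450]
  150 → container 5  [load 275/450]
  125 → container 5  [load 400/450]
  300 → container 6 (new)  [load 300/450]
6 containers opened.

6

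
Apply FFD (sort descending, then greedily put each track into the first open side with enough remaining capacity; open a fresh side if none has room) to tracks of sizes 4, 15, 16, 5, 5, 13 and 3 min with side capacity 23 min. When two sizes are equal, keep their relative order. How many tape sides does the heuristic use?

3

Sorted descending: 16, 15, 13, 5, 5, 4, 3.
  16 → side 1 (new)  [load 16/23]
  15 → side 2 (new)  [load 15/23]
  13 → side 3 (new)  [load 13/23]
  5 → side 1  [load 21/23]
  5 → side 2  [load 20/23]
  4 → side 3  [load 17/23]
  3 → side 2  [load 23/23]
3 tape sides opened.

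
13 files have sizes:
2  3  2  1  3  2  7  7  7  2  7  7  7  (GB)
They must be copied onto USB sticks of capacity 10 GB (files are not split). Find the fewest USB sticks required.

Total = 7 + 7 + 7 + 7 + 7 + 7 + 3 + 3 + 2 + 2 + 2 + 2 + 1 = 57 GB.
Lower bound: ⌈57/10⌉ = 6 USB sticks.
A packing using 6 USB sticks:
  USB stick 1: 7 + 3 = 10
  USB stick 2: 7 + 3 = 10
  USB stick 3: 7 + 2 + 1 = 10
  USB stick 4: 7 + 2 = 9
  USB stick 5: 7 + 2 = 9
  USB stick 6: 7 + 2 = 9
This matches the lower bound, so 6 is optimal.

6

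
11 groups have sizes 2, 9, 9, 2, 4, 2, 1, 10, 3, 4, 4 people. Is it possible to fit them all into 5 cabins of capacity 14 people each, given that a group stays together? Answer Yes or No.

Yes

A valid assignment using 4 cabins:
  cabin 1: 10 + 4 = 14
  cabin 2: 9 + 4 + 1 = 14
  cabin 3: 9 + 4 = 13
  cabin 4: 3 + 2 + 2 + 2 = 9
That uses only 4 ≤ 5, so 5 cabins are enough.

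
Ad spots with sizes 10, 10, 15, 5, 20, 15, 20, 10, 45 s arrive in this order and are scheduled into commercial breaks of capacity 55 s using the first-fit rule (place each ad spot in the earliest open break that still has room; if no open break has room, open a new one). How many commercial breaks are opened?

3

  10 → break 1 (new)  [load 10/55]
  10 → break 1  [load 20/55]
  15 → break 1  [load 35/55]
  5 → break 1  [load 40/55]
  20 → break 2 (new)  [load 20/55]
  15 → break 1  [load 55/55]
  20 → break 2  [load 40/55]
  10 → break 2  [load 50/55]
  45 → break 3 (new)  [load 45/55]
3 commercial breaks opened.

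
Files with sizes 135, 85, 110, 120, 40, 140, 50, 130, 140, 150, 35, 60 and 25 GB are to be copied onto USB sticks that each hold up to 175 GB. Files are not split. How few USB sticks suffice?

8

Total = 150 + 140 + 140 + 135 + 130 + 120 + 110 + 85 + 60 + 50 + 40 + 35 + 25 = 1220 GB.
Lower bound: ⌈1220/175⌉ = 7 USB sticks.
A packing using 8 USB sticks:
  USB stick 1: 150 + 25 = 175
  USB stick 2: 140 + 35 = 175
  USB stick 3: 140 = 140
  USB stick 4: 135 + 40 = 175
  USB stick 5: 130 = 130
  USB stick 6: 120 + 50 = 170
  USB stick 7: 110 + 60 = 170
  USB stick 8: 85 = 85
No arrangement into 7 USB sticks stays within capacity, so 8 is optimal.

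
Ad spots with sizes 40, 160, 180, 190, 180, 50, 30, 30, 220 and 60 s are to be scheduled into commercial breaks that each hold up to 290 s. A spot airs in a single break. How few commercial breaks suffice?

Total = 220 + 190 + 180 + 180 + 160 + 60 + 50 + 40 + 30 + 30 = 1140 s.
Lower bound: ⌈1140/290⌉ = 4 commercial breaks.
Also, 5 ad spots each exceed 145 s, and no two of those can share a break, so at least 5 commercial breaks are needed.
A packing using 5 commercial breaks:
  break 1: 220 + 60 = 280
  break 2: 190 + 50 + 40 = 280
  break 3: 180 + 30 + 30 = 240
  break 4: 180 = 180
  break 5: 160 = 160
This matches the lower bound, so 5 is optimal.

5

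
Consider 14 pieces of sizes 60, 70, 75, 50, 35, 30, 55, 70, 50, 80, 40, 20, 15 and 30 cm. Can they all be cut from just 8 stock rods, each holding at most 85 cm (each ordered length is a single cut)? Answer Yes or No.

Total = 680 cm; ⌈680/85⌉ = 8.
The bound of 8 does not rule out 8, but exhaustive search shows no assignment into 8 stock rods of capacity 85 cm exists — the minimum is 9.

No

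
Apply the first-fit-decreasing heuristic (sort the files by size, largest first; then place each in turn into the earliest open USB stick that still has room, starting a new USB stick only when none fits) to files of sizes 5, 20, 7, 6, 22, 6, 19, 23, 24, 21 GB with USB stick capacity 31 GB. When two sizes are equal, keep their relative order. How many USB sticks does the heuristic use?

Sorted descending: 24, 23, 22, 21, 20, 19, 7, 6, 6, 5.
  24 → USB stick 1 (new)  [load 24/31]
  23 → USB stick 2 (new)  [load 23/31]
  22 → USB stick 3 (new)  [load 22/31]
  21 → USB stick 4 (new)  [load 21/31]
  20 → USB stick 5 (new)  [load 20/31]
  19 → USB stick 6 (new)  [load 19/31]
  7 → USB stick 1  [load 31/31]
  6 → USB stick 2  [load 29/31]
  6 → USB stick 3  [load 28/31]
  5 → USB stick 4  [load 26/31]
6 USB sticks opened.

6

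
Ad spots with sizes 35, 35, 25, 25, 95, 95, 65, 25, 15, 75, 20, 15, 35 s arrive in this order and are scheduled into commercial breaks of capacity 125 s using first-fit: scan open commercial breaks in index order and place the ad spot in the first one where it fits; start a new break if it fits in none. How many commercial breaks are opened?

  35 → break 1 (new)  [load 35/125]
  35 → break 1  [load 70/125]
  25 → break 1  [load 95/125]
  25 → break 1  [load 120/125]
  95 → break 2 (new)  [load 95/125]
  95 → break 3 (new)  [load 95/125]
  65 → break 4 (new)  [load 65/125]
  25 → break 2  [load 120/125]
  15 → break 3  [load 110/125]
  75 → break 5 (new)  [load 75/125]
  20 → break 4  [load 85/125]
  15 → break 3  [load 125/125]
  35 → break 4  [load 120/125]
5 commercial breaks opened.

5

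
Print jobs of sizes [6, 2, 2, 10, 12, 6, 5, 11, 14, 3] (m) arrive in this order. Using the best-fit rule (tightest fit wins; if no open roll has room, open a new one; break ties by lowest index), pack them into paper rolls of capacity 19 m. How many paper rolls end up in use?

5

  6 → roll 1 (new)  [load 6/19]
  2 → roll 1  [load 8/19]
  2 → roll 1  [load 10/19]
  10 → roll 2 (new)  [load 10/19]
  12 → roll 3 (new)  [load 12/19]
  6 → roll 3  [load 18/19]
  5 → roll 1  [load 15/19]
  11 → roll 4 (new)  [load 11/19]
  14 → roll 5 (new)  [load 14/19]
  3 → roll 1  [load 18/19]
5 paper rolls opened.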